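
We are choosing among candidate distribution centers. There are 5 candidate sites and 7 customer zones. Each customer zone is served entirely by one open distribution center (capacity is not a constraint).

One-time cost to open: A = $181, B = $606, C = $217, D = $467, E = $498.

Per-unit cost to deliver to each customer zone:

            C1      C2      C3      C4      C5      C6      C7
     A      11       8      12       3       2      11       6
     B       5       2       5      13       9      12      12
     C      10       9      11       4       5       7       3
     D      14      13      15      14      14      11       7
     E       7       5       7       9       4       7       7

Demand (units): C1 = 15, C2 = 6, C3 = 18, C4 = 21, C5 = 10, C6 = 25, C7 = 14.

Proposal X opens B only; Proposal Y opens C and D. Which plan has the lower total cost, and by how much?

Proposal X: {B}: C1→B 5·15=75, C2→B 2·6=12, C3→B 5·18=90, C4→B 13·21=273, C5→B 9·10=90, C6→B 12·25=300, C7→B 12·14=168. Service 1008; fixed 606; total 1614.
Proposal Y: {C, D}: C1→C 10·15=150, C2→C 9·6=54, C3→C 11·18=198, C4→C 4·21=84, C5→C 5·10=50, C6→C 7·25=175, C7→C 3·14=42. Service 753; fixed 684; total 1437.
Difference: |1614 − 1437| = 177.

Proposal Y is cheaper by 177.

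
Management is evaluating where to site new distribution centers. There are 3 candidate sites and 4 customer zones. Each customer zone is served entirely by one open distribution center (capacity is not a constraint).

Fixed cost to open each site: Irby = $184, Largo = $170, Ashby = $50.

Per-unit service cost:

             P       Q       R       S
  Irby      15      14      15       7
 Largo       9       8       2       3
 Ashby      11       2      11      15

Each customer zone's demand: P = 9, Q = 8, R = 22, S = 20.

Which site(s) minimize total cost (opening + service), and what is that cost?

For any fixed open set, each customer zone goes to its cheapest open site; total = fixed + service.
{Largo}: P→Largo 9·9=81, Q→Largo 8·8=64, R→Largo 2·22=44, S→Largo 3·20=60. Service 249; fixed 170; total 419.
{Largo, Ashby}: P→Largo 9·9=81, Q→Ashby 2·8=16, R→Largo 2·22=44, S→Largo 3·20=60. Service 201; fixed 220; total 421.
{Irby, Largo}: service 249 + fixed 354 = 603
{Irby, Largo, Ashby}: P→Largo 9·9=81, Q→Ashby 2·8=16, R→Largo 2·22=44, S→Largo 3·20=60. Service 201; fixed 404; total 605.
No other subset beats 419.

Open Largo only; minimum total cost 419.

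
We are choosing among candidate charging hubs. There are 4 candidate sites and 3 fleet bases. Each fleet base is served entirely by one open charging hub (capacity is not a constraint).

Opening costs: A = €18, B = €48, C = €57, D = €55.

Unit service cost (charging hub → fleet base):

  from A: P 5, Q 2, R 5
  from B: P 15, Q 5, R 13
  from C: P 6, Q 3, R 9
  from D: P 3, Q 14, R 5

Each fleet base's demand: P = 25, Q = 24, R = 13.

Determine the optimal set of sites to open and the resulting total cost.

Open A only; minimum total cost 256.

For any fixed open set, each fleet base goes to its cheapest open site; total = fixed + service.
{A}: P→A 5·25=125, Q→A 2·24=48, R→A 5·13=65. Service 238; fixed 18; total 256.
{A, D}: service 188 + fixed 73 = 261
{A, B}: service 238 + fixed 66 = 304
{A, B, C, D}: P→D 3·25=75, Q→A 2·24=48, R→A 5·13=65. Service 188; fixed 178; total 366.
No other subset beats 256.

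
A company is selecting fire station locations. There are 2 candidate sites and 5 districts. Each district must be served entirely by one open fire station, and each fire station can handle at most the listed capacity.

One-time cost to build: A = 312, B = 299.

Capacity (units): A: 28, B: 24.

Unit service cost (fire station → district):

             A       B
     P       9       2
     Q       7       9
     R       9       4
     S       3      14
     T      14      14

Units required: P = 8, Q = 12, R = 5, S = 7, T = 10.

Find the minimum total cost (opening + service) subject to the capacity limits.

Open {A, B}: P→B 2·8=16, Q→A 7·12=84, R→B 4·5=20, S→A 3·7=21, T→B 14·10=140.
Loads: A carries 19/28, B carries 23/24. Service 281; fixed 611; total 892.
Next best feasible plan costs 917.

Minimum total cost: 892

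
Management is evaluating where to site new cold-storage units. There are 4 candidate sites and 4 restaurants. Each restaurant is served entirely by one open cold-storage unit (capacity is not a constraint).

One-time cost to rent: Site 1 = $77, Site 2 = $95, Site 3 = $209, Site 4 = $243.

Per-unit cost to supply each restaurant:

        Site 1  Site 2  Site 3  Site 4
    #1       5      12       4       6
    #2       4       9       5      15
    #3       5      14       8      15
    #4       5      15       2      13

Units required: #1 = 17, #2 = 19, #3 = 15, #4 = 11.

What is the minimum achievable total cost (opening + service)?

For any fixed open set, each restaurant goes to its cheapest open site; total = fixed + service.
{Site 1}: #1→Site 1 5·17=85, #2→Site 1 4·19=76, #3→Site 1 5·15=75, #4→Site 1 5·11=55. Service 291; fixed 77; total 368.
{Site 1, Site 2}: service 291 + fixed 172 = 463
{Site 3}: service 305 + fixed 209 = 514
{Site 1, Site 2, Site 3, Site 4}: #1→Site 3 4·17=68, #2→Site 1 4·19=76, #3→Site 1 5·15=75, #4→Site 3 2·11=22. Service 241; fixed 624; total 865.
No other subset beats 368.

Minimum total cost: 368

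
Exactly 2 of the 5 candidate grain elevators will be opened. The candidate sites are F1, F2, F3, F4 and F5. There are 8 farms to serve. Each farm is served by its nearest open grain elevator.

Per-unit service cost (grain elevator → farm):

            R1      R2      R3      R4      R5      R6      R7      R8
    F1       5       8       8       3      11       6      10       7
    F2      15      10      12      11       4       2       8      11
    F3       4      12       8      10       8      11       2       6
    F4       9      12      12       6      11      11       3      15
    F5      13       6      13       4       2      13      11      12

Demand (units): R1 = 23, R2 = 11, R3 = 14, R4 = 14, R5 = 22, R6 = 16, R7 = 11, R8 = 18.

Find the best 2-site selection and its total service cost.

Choose F3 and F5; total service cost 676.

With exactly 2 open, each farm uses its cheapest among the chosen.
{F3, F5}: R1→F3 4·23=92, R2→F5 6·11=66, R3→F3 8·14=112, R4→F5 4·14=56, R5→F5 2·22=44, R6→F3 11·16=176, R7→F3 2·11=22, R8→F3 6·18=108. Service cost 676.
{F1, F2}: service cost 691
{F2, F3}: service cost 704
Among all 10 size-2 choices, {F3, F5} is lowest.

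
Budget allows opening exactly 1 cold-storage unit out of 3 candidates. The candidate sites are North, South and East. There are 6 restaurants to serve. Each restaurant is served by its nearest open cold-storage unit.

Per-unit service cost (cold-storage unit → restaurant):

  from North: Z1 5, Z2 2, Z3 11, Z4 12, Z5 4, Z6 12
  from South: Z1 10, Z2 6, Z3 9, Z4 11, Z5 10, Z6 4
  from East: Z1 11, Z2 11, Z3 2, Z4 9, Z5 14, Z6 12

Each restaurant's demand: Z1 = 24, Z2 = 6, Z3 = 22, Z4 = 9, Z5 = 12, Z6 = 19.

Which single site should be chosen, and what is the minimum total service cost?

With exactly 1 open, each restaurant uses its cheapest among the chosen.
{North}: Z1→North 5·24=120, Z2→North 2·6=12, Z3→North 11·22=242, Z4→North 12·9=108, Z5→North 4·12=48, Z6→North 12·19=228. Service cost 758.
{South}: service cost 769
{East}: service cost 851
Among all 3 size-1 choices, {North} is lowest.

Choose North only; total service cost 758.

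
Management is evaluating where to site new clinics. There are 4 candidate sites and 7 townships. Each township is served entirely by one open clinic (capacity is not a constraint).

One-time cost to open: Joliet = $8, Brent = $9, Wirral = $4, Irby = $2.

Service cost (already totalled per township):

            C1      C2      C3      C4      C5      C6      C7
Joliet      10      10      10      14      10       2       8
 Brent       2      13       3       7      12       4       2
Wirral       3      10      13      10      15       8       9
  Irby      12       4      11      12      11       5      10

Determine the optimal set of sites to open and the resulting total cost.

For any fixed open set, each township goes to its cheapest open site; total = fixed + service.
{Brent, Irby}: C1→Brent 2, C2→Irby 4, C3→Brent 3, C4→Brent 7, C5→Irby 11, C6→Brent 4, C7→Brent 2. Service 33; fixed 11; total 44.
{Brent, Wirral, Irby}: service 33 + fixed 15 = 48
{Joliet, Brent, Irby}: service 30 + fixed 19 = 49
{Joliet, Brent, Wirral, Irby}: C1→Brent 2, C2→Irby 4, C3→Brent 3, C4→Brent 7, C5→Joliet 10, C6→Joliet 2, C7→Brent 2. Service 30; fixed 23; total 53.
(All 15 nonempty subsets were checked; Brent and Irby is lowest.)

Open Brent and Irby; minimum total cost 44.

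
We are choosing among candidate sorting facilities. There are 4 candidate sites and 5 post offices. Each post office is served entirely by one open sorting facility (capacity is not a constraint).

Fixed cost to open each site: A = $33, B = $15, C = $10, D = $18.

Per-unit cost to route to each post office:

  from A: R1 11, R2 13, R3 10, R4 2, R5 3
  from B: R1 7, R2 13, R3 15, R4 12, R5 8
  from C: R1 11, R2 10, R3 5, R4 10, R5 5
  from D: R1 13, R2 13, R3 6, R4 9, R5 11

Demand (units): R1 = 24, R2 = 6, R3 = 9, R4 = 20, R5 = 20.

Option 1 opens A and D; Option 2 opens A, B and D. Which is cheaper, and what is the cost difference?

Option 2 is cheaper by 81.

Option 1: {A, D}: R1→A 11·24=264, R2→A 13·6=78, R3→D 6·9=54, R4→A 2·20=40, R5→A 3·20=60. Service 496; fixed 51; total 547.
Option 2: {A, B, D}: R1→B 7·24=168, R2→A 13·6=78, R3→D 6·9=54, R4→A 2·20=40, R5→A 3·20=60. Service 400; fixed 66; total 466.
Difference: |547 − 466| = 81.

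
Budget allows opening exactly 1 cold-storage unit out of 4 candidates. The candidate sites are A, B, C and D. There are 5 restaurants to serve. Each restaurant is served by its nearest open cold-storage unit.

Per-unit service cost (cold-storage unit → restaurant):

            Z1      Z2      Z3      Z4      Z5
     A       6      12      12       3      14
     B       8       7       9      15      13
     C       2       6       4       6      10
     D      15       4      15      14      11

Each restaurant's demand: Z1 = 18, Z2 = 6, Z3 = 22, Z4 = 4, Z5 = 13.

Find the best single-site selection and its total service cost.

Choose C only; total service cost 314.

With exactly 1 open, each restaurant uses its cheapest among the chosen.
{C}: Z1→C 2·18=36, Z2→C 6·6=36, Z3→C 4·22=88, Z4→C 6·4=24, Z5→C 10·13=130. Service cost 314.
{B}: service cost 613
{A}: service cost 638
Among all 4 size-1 choices, {C} is lowest.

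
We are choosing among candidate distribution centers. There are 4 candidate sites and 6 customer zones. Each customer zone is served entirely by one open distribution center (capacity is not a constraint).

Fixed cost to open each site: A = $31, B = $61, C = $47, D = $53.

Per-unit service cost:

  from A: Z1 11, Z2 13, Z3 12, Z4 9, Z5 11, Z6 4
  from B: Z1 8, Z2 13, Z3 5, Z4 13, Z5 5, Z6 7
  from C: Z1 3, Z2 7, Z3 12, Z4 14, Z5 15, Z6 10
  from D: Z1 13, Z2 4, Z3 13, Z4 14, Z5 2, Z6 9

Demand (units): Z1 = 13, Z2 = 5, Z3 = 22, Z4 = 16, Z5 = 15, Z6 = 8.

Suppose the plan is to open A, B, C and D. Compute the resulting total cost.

Each customer zone is assigned to its cheapest site among the open ones.
{A, B, C, D}: Z1→C 3·13=39, Z2→D 4·5=20, Z3→B 5·22=110, Z4→A 9·16=144, Z5→D 2·15=30, Z6→A 4·8=32. Service 375; fixed 192; total 567.

Total cost: 567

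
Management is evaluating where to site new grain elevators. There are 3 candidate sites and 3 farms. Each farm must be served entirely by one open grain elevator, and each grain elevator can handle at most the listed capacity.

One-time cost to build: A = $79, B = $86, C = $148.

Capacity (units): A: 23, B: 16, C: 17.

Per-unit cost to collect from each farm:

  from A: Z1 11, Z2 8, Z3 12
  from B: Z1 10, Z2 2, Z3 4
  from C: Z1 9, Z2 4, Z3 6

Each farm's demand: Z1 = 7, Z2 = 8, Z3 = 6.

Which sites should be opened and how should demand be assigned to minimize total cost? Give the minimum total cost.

Open {A, B}: Z1→A 11·7=77, Z2→B 2·8=16, Z3→B 4·6=24.
Loads: A carries 7/23, B carries 14/16. Service 117; fixed 165; total 282.
Next best feasible plan costs 292.

Minimum total cost: 282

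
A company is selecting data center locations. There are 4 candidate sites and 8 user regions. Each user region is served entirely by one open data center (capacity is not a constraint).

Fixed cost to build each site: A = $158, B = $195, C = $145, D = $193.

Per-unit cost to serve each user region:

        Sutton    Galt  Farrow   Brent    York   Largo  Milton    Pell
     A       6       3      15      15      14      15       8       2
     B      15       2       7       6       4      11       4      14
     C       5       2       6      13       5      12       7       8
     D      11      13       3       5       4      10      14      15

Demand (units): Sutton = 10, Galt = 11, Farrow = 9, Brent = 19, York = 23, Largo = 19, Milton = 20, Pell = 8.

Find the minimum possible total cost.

For any fixed open set, each user region goes to its cheapest open site; total = fixed + service.
{A, B}: Sutton→A 6·10=60, Galt→B 2·11=22, Farrow→B 7·9=63, Brent→B 6·19=114, York→B 4·23=92, Largo→B 11·19=209, Milton→B 4·20=80, Pell→A 2·8=16. Service 656; fixed 353; total 1009.
{C, D}: service 680 + fixed 338 = 1018
{A, D}: service 673 + fixed 351 = 1024
{A, B, C, D}: service 572 + fixed 691 = 1263
No other subset beats 1009.

Minimum total cost: 1009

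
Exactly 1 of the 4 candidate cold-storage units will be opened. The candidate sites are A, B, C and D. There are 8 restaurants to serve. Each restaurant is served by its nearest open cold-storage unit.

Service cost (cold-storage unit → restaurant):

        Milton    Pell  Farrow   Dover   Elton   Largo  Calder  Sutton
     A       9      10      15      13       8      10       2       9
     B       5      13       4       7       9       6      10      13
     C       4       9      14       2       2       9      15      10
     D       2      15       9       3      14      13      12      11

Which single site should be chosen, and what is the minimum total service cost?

With exactly 1 open, each restaurant uses its cheapest among the chosen.
{C}: Milton→C 4, Pell→C 9, Farrow→C 14, Dover→C 2, Elton→C 2, Largo→C 9, Calder→C 15, Sutton→C 10. Service cost 65.
{B}: service cost 67
{A}: service cost 76
Among all 4 size-1 choices, {C} is lowest.

Choose C only; total service cost 65.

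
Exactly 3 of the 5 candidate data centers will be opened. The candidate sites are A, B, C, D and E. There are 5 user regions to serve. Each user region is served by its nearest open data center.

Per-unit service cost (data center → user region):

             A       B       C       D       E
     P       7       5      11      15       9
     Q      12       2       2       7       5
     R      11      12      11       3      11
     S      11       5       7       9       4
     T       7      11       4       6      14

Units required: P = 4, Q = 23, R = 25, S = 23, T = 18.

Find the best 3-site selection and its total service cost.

Choose C, D and E; total service cost 321.

With exactly 3 open, each user region uses its cheapest among the chosen.
{C, D, E}: P→E 9·4=36, Q→C 2·23=46, R→D 3·25=75, S→E 4·23=92, T→C 4·18=72. Service cost 321.
{B, C, D}: service cost 328
{B, D, E}: service cost 341
Among all 10 size-3 choices, {C, D, E} is lowest.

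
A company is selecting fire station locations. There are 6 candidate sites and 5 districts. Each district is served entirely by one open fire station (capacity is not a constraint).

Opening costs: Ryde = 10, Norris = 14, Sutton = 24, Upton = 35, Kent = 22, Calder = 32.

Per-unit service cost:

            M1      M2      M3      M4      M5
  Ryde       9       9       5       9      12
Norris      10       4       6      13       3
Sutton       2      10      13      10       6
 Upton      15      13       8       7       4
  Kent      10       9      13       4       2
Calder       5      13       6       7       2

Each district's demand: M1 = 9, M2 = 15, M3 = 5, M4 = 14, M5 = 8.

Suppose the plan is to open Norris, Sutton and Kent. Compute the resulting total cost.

Total cost: 240

Each district is assigned to its cheapest site among the open ones.
{Norris, Sutton, Kent}: M1→Sutton 2·9=18, M2→Norris 4·15=60, M3→Norris 6·5=30, M4→Kent 4·14=56, M5→Kent 2·8=16. Service 180; fixed 60; total 240.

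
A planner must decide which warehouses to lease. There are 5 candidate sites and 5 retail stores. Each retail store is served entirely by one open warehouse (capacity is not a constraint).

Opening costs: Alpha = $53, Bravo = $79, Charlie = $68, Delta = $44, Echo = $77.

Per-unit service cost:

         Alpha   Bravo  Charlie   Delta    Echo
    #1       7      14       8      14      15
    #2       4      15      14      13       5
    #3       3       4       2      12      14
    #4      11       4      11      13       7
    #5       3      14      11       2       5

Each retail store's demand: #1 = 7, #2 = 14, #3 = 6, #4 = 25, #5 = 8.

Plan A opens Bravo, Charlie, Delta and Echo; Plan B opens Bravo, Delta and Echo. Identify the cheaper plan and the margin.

Plan B is cheaper by 14.

Plan A: {Bravo, Charlie, Delta, Echo}: #1→Charlie 8·7=56, #2→Echo 5·14=70, #3→Charlie 2·6=12, #4→Bravo 4·25=100, #5→Delta 2·8=16. Service 254; fixed 268; total 522.
Plan B: {Bravo, Delta, Echo}: #1→Bravo 14·7=98, #2→Echo 5·14=70, #3→Bravo 4·6=24, #4→Bravo 4·25=100, #5→Delta 2·8=16. Service 308; fixed 200; total 508.
Difference: |522 − 508| = 14.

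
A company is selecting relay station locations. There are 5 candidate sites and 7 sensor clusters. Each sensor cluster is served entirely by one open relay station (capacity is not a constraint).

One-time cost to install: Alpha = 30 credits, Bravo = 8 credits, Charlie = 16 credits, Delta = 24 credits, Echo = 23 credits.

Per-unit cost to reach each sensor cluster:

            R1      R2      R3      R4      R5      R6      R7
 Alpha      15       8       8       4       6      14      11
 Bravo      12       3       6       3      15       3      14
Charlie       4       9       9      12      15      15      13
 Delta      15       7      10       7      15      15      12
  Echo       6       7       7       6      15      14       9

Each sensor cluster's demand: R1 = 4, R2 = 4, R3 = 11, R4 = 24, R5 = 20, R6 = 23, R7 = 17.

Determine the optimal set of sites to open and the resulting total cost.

Open Alpha, Bravo and Echo; minimum total cost 577.

For any fixed open set, each sensor cluster goes to its cheapest open site; total = fixed + service.
{Alpha, Bravo, Echo}: R1→Echo 6·4=24, R2→Bravo 3·4=12, R3→Bravo 6·11=66, R4→Bravo 3·24=72, R5→Alpha 6·20=120, R6→Bravo 3·23=69, R7→Echo 9·17=153. Service 516; fixed 61; total 577.
{Alpha, Bravo, Charlie, Echo}: R1→Charlie 4·4=16, R2→Bravo 3·4=12, R3→Bravo 6·11=66, R4→Bravo 3·24=72, R5→Alpha 6·20=120, R6→Bravo 3·23=69, R7→Echo 9·17=153. Service 508; fixed 77; total 585.
{Alpha, Bravo, Charlie}: service 542 + fixed 54 = 596
{Alpha, Bravo, Charlie, Delta, Echo}: R1→Charlie 4·4=16, R2→Bravo 3·4=12, R3→Bravo 6·11=66, R4→Bravo 3·24=72, R5→Alpha 6·20=120, R6→Bravo 3·23=69, R7→Echo 9·17=153. Service 508; fixed 101; total 609.
No other subset beats 577.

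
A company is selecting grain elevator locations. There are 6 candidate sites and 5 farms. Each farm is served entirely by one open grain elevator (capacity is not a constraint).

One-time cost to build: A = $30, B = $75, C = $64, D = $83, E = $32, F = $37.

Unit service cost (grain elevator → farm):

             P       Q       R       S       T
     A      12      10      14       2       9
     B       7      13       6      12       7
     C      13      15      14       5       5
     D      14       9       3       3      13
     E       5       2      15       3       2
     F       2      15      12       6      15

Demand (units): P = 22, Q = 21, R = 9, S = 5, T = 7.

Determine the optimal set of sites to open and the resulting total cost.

Open E and F; minimum total cost 292.

For any fixed open set, each farm goes to its cheapest open site; total = fixed + service.
{E, F}: P→F 2·22=44, Q→E 2·21=42, R→F 12·9=108, S→E 3·5=15, T→E 2·7=14. Service 223; fixed 69; total 292.
{D, E, F}: service 142 + fixed 152 = 294
{B, E, F}: P→F 2·22=44, Q→E 2·21=42, R→B 6·9=54, S→E 3·5=15, T→E 2·7=14. Service 169; fixed 144; total 313.
{A, B, C, D, E, F}: P→F 2·22=44, Q→E 2·21=42, R→D 3·9=27, S→A 2·5=10, T→E 2·7=14. Service 137; fixed 321; total 458.
No other subset beats 292.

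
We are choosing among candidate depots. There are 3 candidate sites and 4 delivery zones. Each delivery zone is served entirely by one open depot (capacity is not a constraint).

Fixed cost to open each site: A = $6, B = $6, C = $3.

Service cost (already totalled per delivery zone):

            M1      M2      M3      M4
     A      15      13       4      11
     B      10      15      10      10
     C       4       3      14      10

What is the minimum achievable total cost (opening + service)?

Minimum total cost: 30

For any fixed open set, each delivery zone goes to its cheapest open site; total = fixed + service.
{A, C}: M1→C 4, M2→C 3, M3→A 4, M4→C 10. Service 21; fixed 9; total 30.
{C}: service 31 + fixed 3 = 34
{A, B, C}: M1→C 4, M2→C 3, M3→A 4, M4→B 10. Service 21; fixed 15; total 36.
No other subset beats 30.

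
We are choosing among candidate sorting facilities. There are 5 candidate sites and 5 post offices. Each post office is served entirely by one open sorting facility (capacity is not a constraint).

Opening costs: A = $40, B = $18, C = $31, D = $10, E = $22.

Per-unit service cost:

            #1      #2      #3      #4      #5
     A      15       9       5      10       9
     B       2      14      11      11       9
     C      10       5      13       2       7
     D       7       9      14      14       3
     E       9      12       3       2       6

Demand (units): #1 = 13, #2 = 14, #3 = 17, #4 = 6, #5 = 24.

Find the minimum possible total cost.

Minimum total cost: 312

For any fixed open set, each post office goes to its cheapest open site; total = fixed + service.
{B, C, D, E}: #1→B 2·13=26, #2→C 5·14=70, #3→E 3·17=51, #4→C 2·6=12, #5→D 3·24=72. Service 231; fixed 81; total 312.
{B, D, E}: #1→B 2·13=26, #2→D 9·14=126, #3→E 3·17=51, #4→E 2·6=12, #5→D 3·24=72. Service 287; fixed 50; total 337.
{A, B, C, D, E}: service 231 + fixed 121 = 352
{D}: service 611 + fixed 10 = 621
No other subset beats 312.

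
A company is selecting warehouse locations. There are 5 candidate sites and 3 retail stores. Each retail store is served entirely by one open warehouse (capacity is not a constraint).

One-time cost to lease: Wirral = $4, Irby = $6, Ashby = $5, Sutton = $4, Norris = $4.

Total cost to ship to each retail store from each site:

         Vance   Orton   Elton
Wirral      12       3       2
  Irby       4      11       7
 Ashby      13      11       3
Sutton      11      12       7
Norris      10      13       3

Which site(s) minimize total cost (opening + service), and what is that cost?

For any fixed open set, each retail store goes to its cheapest open site; total = fixed + service.
{Wirral, Irby}: Vance→Irby 4, Orton→Wirral 3, Elton→Wirral 2. Service 9; fixed 10; total 19.
{Wirral}: service 17 + fixed 4 = 21
{Wirral, Irby, Sutton}: Vance→Irby 4, Orton→Wirral 3, Elton→Wirral 2. Service 9; fixed 14; total 23.
{Wirral, Irby, Ashby, Sutton, Norris}: service 9 + fixed 23 = 32
No other subset beats 19.

Open Wirral and Irby; minimum total cost 19.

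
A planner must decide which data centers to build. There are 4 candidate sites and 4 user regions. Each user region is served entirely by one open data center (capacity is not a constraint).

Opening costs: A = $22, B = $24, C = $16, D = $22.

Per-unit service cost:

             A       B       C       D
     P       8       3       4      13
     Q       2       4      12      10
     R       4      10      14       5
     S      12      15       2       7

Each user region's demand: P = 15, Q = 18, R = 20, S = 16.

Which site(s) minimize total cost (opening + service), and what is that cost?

For any fixed open set, each user region goes to its cheapest open site; total = fixed + service.
{A, C}: P→C 4·15=60, Q→A 2·18=36, R→A 4·20=80, S→C 2·16=32. Service 208; fixed 38; total 246.
{A, B, C}: service 193 + fixed 62 = 255
{A, C, D}: P→C 4·15=60, Q→A 2·18=36, R→A 4·20=80, S→C 2·16=32. Service 208; fixed 60; total 268.
{A, B, C, D}: service 193 + fixed 84 = 277
(All 15 nonempty subsets were checked; A and C is lowest.)

Open A and C; minimum total cost 246.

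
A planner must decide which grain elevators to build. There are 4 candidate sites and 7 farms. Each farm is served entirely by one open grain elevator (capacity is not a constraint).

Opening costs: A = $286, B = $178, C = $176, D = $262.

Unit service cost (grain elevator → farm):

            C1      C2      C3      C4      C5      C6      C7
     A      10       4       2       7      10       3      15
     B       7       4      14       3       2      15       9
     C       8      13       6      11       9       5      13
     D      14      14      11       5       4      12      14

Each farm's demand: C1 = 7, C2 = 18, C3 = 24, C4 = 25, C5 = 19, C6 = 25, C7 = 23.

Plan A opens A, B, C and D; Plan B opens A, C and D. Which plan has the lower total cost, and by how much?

Plan A: {A, B, C, D}: C1→B 7·7=49, C2→A 4·18=72, C3→A 2·24=48, C4→B 3·25=75, C5→B 2·19=38, C6→A 3·25=75, C7→B 9·23=207. Service 564; fixed 902; total 1466.
Plan B: {A, C, D}: C1→C 8·7=56, C2→A 4·18=72, C3→A 2·24=48, C4→D 5·25=125, C5→D 4·19=76, C6→A 3·25=75, C7→C 13·23=299. Service 751; fixed 724; total 1475.
Difference: |1466 − 1475| = 9.

Plan A is cheaper by 9.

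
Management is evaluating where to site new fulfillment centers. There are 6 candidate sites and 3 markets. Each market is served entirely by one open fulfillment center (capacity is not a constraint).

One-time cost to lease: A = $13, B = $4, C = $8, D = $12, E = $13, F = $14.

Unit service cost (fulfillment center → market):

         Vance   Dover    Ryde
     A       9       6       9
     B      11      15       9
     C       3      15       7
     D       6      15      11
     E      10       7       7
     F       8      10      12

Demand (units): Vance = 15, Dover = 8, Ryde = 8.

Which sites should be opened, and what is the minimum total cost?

For any fixed open set, each market goes to its cheapest open site; total = fixed + service.
{A, C}: Vance→C 3·15=45, Dover→A 6·8=48, Ryde→C 7·8=56. Service 149; fixed 21; total 170.
{A, B, C}: service 149 + fixed 25 = 174
{C, E}: Vance→C 3·15=45, Dover→E 7·8=56, Ryde→C 7·8=56. Service 157; fixed 21; total 178.
{A, B, C, D, E, F}: service 149 + fixed 64 = 213
No other subset beats 170.

Open A and C; minimum total cost 170.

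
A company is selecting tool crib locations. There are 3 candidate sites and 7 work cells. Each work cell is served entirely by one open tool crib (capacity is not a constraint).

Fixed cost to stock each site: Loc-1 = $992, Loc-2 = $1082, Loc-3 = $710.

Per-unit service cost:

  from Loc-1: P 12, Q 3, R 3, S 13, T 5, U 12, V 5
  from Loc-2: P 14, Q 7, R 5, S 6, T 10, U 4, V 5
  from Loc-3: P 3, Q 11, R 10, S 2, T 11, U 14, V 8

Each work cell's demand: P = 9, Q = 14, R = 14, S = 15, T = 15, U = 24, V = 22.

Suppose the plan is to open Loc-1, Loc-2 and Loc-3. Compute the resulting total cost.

Total cost: 3206

Each work cell is assigned to its cheapest site among the open ones.
{Loc-1, Loc-2, Loc-3}: P→Loc-3 3·9=27, Q→Loc-1 3·14=42, R→Loc-1 3·14=42, S→Loc-3 2·15=30, T→Loc-1 5·15=75, U→Loc-2 4·24=96, V→Loc-1 5·22=110. Service 422; fixed 2784; total 3206.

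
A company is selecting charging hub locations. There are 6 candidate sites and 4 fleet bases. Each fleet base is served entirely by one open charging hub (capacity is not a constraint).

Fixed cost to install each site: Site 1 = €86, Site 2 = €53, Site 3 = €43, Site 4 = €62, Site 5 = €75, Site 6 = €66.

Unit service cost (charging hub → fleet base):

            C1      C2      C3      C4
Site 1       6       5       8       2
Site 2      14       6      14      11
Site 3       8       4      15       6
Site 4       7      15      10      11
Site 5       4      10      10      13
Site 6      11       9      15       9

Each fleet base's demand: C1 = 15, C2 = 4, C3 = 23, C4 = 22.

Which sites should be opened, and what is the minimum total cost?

For any fixed open set, each fleet base goes to its cheapest open site; total = fixed + service.
{Site 1}: C1→Site 1 6·15=90, C2→Site 1 5·4=20, C3→Site 1 8·23=184, C4→Site 1 2·22=44. Service 338; fixed 86; total 424.
{Site 1, Site 3}: service 334 + fixed 129 = 463
{Site 1, Site 5}: service 308 + fixed 161 = 469
{Site 1, Site 2, Site 3, Site 4, Site 5, Site 6}: C1→Site 5 4·15=60, C2→Site 3 4·4=16, C3→Site 1 8·23=184, C4→Site 1 2·22=44. Service 304; fixed 385; total 689.
No other subset beats 424.

Open Site 1 only; minimum total cost 424.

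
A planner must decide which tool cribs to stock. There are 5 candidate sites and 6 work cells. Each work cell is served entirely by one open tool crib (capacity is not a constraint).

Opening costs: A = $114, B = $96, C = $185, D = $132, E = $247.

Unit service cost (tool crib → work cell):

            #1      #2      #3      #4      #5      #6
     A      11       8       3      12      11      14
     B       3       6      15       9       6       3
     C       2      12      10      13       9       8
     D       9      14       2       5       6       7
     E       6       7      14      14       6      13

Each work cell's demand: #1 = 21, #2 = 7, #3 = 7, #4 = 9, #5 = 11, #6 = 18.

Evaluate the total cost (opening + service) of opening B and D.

Total cost: 512

Each work cell is assigned to its cheapest site among the open ones.
{B, D}: #1→B 3·21=63, #2→B 6·7=42, #3→D 2·7=14, #4→D 5·9=45, #5→B 6·11=66, #6→B 3·18=54. Service 284; fixed 228; total 512.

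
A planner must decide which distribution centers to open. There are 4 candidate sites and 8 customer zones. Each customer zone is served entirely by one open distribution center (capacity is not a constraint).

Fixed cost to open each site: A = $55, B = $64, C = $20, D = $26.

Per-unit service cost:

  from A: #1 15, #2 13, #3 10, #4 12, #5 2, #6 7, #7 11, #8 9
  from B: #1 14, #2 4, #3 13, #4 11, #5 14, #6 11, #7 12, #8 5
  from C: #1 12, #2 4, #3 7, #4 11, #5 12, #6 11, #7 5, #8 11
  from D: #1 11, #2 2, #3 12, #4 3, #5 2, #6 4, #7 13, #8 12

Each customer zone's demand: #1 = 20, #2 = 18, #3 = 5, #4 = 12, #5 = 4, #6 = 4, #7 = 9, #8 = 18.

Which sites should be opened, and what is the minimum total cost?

For any fixed open set, each customer zone goes to its cheapest open site; total = fixed + service.
{B, C, D}: #1→D 11·20=220, #2→D 2·18=36, #3→C 7·5=35, #4→D 3·12=36, #5→D 2·4=8, #6→D 4·4=16, #7→C 5·9=45, #8→B 5·18=90. Service 486; fixed 110; total 596.
{C, D}: #1→D 11·20=220, #2→D 2·18=36, #3→C 7·5=35, #4→D 3·12=36, #5→D 2·4=8, #6→D 4·4=16, #7→C 5·9=45, #8→C 11·18=198. Service 594; fixed 46; total 640.
{A, B, C, D}: #1→D 11·20=220, #2→D 2·18=36, #3→C 7·5=35, #4→D 3·12=36, #5→A 2·4=8, #6→D 4·4=16, #7→C 5·9=45, #8→B 5·18=90. Service 486; fixed 165; total 651.
{C}: service 814 + fixed 20 = 834
(All 15 nonempty subsets were checked; B, C and D is lowest.)

Open B, C and D; minimum total cost 596.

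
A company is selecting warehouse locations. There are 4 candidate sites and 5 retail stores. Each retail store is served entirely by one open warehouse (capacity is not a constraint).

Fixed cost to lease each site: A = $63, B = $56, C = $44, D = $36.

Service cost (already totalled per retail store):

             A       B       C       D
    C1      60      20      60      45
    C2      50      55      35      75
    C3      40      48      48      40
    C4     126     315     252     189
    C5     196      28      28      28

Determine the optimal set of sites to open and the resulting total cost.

For any fixed open set, each retail store goes to its cheapest open site; total = fixed + service.
{A, B}: C1→B 20, C2→A 50, C3→A 40, C4→A 126, C5→B 28. Service 264; fixed 119; total 383.
{A, D}: C1→D 45, C2→A 50, C3→A 40, C4→A 126, C5→D 28. Service 289; fixed 99; total 388.
{A, C}: C1→A 60, C2→C 35, C3→A 40, C4→A 126, C5→C 28. Service 289; fixed 107; total 396.
{A, B, C, D}: service 249 + fixed 199 = 448
No other subset beats 383.

Open A and B; minimum total cost 383.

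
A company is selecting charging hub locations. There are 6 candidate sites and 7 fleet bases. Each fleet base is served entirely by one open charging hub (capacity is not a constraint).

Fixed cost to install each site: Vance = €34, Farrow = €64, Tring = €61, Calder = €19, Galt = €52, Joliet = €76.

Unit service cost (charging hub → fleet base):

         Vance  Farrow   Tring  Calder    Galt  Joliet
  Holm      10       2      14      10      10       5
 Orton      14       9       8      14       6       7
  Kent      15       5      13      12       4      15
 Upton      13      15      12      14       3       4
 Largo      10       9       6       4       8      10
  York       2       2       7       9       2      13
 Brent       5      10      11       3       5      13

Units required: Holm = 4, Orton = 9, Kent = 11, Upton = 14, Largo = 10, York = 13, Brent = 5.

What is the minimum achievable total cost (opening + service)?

Minimum total cost: 332

For any fixed open set, each fleet base goes to its cheapest open site; total = fixed + service.
{Calder, Galt}: Holm→Calder 10·4=40, Orton→Galt 6·9=54, Kent→Galt 4·11=44, Upton→Galt 3·14=42, Largo→Calder 4·10=40, York→Galt 2·13=26, Brent→Calder 3·5=15. Service 261; fixed 71; total 332.
{Galt}: service 311 + fixed 52 = 363
{Farrow, Calder, Galt}: Holm→Farrow 2·4=8, Orton→Galt 6·9=54, Kent→Galt 4·11=44, Upton→Galt 3·14=42, Largo→Calder 4·10=40, York→Farrow 2·13=26, Brent→Calder 3·5=15. Service 229; fixed 135; total 364.
{Vance, Farrow, Tring, Calder, Galt, Joliet}: service 229 + fixed 306 = 535
No other subset beats 332.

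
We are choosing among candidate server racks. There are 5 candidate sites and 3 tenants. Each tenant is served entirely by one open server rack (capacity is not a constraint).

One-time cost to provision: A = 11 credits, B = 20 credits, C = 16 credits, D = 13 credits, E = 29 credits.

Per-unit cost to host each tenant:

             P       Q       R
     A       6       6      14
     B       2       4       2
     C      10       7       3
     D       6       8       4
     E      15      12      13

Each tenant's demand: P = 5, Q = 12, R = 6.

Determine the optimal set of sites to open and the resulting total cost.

Open B only; minimum total cost 90.

For any fixed open set, each tenant goes to its cheapest open site; total = fixed + service.
{B}: P→B 2·5=10, Q→B 4·12=48, R→B 2·6=12. Service 70; fixed 20; total 90.
{A, B}: service 70 + fixed 31 = 101
{B, D}: service 70 + fixed 33 = 103
{A, B, C, D, E}: service 70 + fixed 89 = 159
No other subset beats 90.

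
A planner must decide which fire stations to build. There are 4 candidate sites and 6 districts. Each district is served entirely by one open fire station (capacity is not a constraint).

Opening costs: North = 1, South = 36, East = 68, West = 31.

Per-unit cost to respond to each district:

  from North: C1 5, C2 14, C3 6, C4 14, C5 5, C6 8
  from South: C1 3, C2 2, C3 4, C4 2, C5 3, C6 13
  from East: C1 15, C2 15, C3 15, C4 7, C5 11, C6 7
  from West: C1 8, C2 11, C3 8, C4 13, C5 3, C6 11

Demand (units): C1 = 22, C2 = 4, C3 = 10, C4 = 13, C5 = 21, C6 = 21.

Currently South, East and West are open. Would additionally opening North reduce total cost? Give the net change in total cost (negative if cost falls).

No — net change +1 (cost rises by 1).

Current service cost with {South, East, West}: 350.
Adding North: each district re-picks its cheapest; new service cost 350, saving 0.
Extra fixed cost: 1. Net change = 1 − 0 = 1.
(Totals: 485 → 486.)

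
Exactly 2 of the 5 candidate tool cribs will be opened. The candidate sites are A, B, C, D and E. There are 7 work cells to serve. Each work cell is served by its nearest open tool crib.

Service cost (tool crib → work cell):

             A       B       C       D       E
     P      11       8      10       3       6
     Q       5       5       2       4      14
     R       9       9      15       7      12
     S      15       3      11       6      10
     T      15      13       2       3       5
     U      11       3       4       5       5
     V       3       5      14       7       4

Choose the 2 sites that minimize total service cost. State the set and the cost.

With exactly 2 open, each work cell uses its cheapest among the chosen.
{B, D}: P→D 3, Q→D 4, R→D 7, S→B 3, T→D 3, U→B 3, V→B 5. Service cost 28.
{A, D}: service cost 31
{C, D}: service cost 31
Among all 10 size-2 choices, {B, D} is lowest.

Choose B and D; total service cost 28.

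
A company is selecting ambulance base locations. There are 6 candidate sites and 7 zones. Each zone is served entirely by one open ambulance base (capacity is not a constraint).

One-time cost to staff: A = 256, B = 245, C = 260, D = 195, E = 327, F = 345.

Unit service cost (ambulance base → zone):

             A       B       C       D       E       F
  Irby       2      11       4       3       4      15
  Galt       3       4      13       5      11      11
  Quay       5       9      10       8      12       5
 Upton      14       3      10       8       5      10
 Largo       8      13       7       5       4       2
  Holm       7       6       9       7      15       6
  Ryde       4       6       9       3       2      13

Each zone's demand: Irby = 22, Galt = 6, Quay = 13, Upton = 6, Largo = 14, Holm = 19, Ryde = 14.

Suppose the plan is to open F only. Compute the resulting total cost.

Total cost: 1190

Each zone is assigned to its cheapest site among the open ones.
{F}: Irby→F 15·22=330, Galt→F 11·6=66, Quay→F 5·13=65, Upton→F 10·6=60, Largo→F 2·14=28, Holm→F 6·19=114, Ryde→F 13·14=182. Service 845; fixed 345; total 1190.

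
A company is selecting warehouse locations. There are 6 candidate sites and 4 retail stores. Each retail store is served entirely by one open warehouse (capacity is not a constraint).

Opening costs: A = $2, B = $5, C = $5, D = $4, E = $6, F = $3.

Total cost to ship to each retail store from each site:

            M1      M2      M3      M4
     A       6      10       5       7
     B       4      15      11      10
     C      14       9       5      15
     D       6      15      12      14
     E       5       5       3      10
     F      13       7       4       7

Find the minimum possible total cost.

For any fixed open set, each retail store goes to its cheapest open site; total = fixed + service.
{A, E}: M1→E 5, M2→E 5, M3→E 3, M4→A 7. Service 20; fixed 8; total 28.
{A, F}: service 24 + fixed 5 = 29
{E}: service 23 + fixed 6 = 29
{A, B, C, D, E, F}: service 19 + fixed 25 = 44
No other subset beats 28.

Minimum total cost: 28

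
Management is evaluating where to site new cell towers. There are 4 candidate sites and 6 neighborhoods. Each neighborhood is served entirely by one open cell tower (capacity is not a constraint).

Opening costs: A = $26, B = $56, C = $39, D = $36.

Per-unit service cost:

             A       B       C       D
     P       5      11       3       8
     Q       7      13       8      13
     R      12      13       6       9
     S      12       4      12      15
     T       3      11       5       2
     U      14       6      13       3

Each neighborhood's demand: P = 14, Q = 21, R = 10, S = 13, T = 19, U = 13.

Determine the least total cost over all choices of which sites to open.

For any fixed open set, each neighborhood goes to its cheapest open site; total = fixed + service.
{B, C, D}: P→C 3·14=42, Q→C 8·21=168, R→C 6·10=60, S→B 4·13=52, T→D 2·19=38, U→D 3·13=39. Service 399; fixed 131; total 530.
{A, B, C, D}: P→C 3·14=42, Q→A 7·21=147, R→C 6·10=60, S→B 4·13=52, T→D 2·19=38, U→D 3·13=39. Service 378; fixed 157; total 535.
{A, B, D}: service 436 + fixed 118 = 554
{A}: service 732 + fixed 26 = 758
No other subset beats 530.

Minimum total cost: 530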